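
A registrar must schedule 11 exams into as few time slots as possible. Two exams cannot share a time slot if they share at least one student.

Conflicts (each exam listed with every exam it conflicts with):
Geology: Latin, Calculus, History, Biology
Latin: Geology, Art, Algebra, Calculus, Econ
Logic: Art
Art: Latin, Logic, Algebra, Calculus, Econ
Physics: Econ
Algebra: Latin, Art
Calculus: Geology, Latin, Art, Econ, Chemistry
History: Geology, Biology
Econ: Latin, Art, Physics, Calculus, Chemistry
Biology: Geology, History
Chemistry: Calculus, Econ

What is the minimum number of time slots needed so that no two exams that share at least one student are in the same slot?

Latin, Art, Calculus, Econ pairwise conflict, so at least 4 time slots are needed.
A valid assignment using 4 time slots: Geology=1, Latin=3, Logic=2, Art=1, Physics=1, Algebra=2, Calculus=4, History=2, Econ=2, Biology=3, Chemistry=1. No two conflicting exams share a time slot.

4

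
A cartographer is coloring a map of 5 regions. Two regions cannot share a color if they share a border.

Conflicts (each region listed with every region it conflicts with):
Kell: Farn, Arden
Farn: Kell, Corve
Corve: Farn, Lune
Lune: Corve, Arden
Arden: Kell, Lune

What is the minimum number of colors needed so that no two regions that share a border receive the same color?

The cycle Arden-Kell-Farn-Corve-Lune-Arden has odd length 5, so it cannot be 2-colored; at least 3 colors are needed.
One proper 3-coloring: Kell=2, Farn=1, Corve=2, Lune=3, Arden=1. Every pair that conflicts lands in different colors.

3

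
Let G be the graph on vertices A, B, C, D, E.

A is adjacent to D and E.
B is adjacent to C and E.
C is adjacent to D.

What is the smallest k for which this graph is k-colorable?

3

The cycle B-E-A-D-C-B has odd length 5, so it cannot be 2-colored; at least 3 colors are needed.
One proper 3-coloring: A=1, B=3, C=1, D=2, E=2. Every edge joins two different colors.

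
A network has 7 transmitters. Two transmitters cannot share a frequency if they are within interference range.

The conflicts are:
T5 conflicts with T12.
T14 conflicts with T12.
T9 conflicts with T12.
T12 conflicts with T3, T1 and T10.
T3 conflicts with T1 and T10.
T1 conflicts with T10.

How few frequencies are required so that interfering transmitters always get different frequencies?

T12, T3, T1, T10 pairwise conflict, so at least 4 frequencies are needed.
4 frequencies suffice: frequency 1 → {T12}; frequency 2 → {T5, T14, T9, T3}; frequency 3 → {T1}; frequency 4 → {T10}. No two conflicting transmitters share a frequency.

4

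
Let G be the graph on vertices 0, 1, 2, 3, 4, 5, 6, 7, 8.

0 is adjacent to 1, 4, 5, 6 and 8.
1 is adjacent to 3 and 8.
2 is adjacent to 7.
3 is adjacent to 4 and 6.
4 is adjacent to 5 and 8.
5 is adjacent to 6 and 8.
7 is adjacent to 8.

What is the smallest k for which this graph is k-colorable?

0, 4, 5, 8 form a clique, so at least 4 colors are needed.
4 colors suffice: color a → {0, 3, 7}; color b → {2, 6, 8}; color c → {1, 5}; color d → {4}. Each edge has distinct colors on its endpoints.

4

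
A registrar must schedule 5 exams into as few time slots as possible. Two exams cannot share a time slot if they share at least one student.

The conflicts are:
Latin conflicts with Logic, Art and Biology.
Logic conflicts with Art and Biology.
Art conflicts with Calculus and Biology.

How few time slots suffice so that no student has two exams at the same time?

Latin, Logic, Art, Biology are mutually in conflict, so at least 4 time slots are needed.
4 time slots suffice: time slot 1 → {Art}; time slot 2 → {Logic, Calculus}; time slot 3 → {Biology}; time slot 4 → {Latin}. No two conflicting exams share a time slot.

4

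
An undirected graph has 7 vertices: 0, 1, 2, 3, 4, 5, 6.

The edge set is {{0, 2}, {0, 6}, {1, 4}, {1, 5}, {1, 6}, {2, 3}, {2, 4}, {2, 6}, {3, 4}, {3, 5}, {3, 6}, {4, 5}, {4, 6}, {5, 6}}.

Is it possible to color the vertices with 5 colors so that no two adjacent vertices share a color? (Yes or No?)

Yes

The chromatic number is 4. 1, 4, 5, 6 are pairwise adjacent (a clique of size 4), so at least 4 colors are needed.
4 colors suffice: 0=b, 1=d, 2=c, 3=d, 4=b, 5=c, 6=a.
Since 5 ≥ 4, a proper 5-coloring certainly exists.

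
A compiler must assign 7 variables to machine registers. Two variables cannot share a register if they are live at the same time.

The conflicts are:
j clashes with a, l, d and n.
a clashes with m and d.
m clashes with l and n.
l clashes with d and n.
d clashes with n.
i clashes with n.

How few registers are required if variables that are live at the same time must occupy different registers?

j, l, d, n all conflict with each other, so at least 4 registers are needed.
Using 4 registers: j=3, a=1, m=3, l=2, d=4, i=2, n=1. Each listed conflict is separated.

4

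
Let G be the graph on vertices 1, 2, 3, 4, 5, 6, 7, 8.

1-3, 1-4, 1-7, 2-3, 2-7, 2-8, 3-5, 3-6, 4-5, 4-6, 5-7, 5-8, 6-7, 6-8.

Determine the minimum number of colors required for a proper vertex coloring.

1 and 4 are adjacent, so at least 2 colors are needed.
2 colors suffice: color a → {1, 2, 5, 6}; color b → {3, 4, 7, 8}. Each edge has distinct colors on its endpoints.

2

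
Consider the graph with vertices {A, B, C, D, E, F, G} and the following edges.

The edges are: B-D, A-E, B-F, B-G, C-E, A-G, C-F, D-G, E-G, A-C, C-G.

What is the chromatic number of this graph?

A, C, E, G are pairwise adjacent (a clique of size 4), so at least 4 colors are needed.
4 colors suffice: A=yellow, B=blue, C=blue, D=green, E=green, F=red, G=red. Every edge joins two different colors.

4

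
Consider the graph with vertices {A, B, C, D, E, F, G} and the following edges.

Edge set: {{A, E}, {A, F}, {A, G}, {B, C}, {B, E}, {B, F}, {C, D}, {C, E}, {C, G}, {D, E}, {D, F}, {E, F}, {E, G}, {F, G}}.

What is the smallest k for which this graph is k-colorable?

4

A, E, F, G are pairwise adjacent (a clique of size 4), so at least 4 colors are needed.
A valid assignment using 4 colors: A=yellow, B=green, C=blue, D=green, E=red, F=blue, G=green. No two adjacent vertices share a color.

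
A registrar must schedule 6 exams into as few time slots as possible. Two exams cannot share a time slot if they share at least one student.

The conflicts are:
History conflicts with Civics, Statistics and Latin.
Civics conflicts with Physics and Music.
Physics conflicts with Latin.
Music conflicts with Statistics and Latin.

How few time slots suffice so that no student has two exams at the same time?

Music and Statistics conflict, so at least 2 time slots are needed.
2 time slots suffice: time slot 1 → {Civics, Statistics, Latin}; time slot 2 → {History, Physics, Music}. Each listed conflict is separated.

2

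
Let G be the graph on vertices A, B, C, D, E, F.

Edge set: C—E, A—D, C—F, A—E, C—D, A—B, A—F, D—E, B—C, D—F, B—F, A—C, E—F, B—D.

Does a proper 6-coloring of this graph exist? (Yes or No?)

Yes

The chromatic number is 5. A, B, C, D, F form a clique, so at least 5 colors are needed.
One proper 5-coloring: A=3, B=5, C=2, D=4, E=5, F=1.
Since 6 ≥ 5, a proper 6-coloring certainly exists.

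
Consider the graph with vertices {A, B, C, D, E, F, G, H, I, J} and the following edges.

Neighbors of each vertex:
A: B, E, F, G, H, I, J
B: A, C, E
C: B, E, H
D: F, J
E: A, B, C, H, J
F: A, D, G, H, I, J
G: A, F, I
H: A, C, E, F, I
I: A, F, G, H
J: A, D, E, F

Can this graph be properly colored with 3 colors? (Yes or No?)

No

A, F, G, I form a clique, so at least 4 colors are needed.
So 3 colors are not enough.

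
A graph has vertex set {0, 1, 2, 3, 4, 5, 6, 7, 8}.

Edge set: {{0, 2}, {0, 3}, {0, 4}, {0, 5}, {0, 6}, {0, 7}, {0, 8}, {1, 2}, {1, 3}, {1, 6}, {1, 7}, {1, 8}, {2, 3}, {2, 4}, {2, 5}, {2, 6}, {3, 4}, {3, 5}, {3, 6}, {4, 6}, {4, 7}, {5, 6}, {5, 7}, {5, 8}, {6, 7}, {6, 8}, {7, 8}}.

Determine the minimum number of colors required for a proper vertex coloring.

5

0, 2, 3, 4, 6 form a clique, so at least 5 colors are needed.
A valid assignment using 5 colors: 0=blue, 1=blue, 2=green, 3=yellow, 4=purple, 5=purple, 6=red, 7=green, 8=yellow. No two adjacent vertices share a color.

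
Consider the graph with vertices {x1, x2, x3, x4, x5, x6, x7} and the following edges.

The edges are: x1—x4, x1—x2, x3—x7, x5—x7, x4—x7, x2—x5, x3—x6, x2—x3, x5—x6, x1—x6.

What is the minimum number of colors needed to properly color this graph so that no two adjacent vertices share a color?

The cycle x2-x3-x7-x4-x1-x2 has odd length 5, so it cannot be 2-colored; at least 3 colors are needed.
3 colors suffice: color 1 → {x1, x7}; color 2 → {x3, x4, x5}; color 3 → {x2, x6}. Every edge joins two different colors.

3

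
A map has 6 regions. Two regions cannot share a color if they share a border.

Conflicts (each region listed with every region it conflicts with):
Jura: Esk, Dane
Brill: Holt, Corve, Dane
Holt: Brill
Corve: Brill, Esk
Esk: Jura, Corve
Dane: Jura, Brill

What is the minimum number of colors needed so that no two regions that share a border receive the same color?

The cycle Jura-Esk-Corve-Brill-Dane-Jura has odd length 5, so it cannot be 2-colored; at least 3 colors are needed.
3 colors suffice: color 1 → {Brill, Esk}; color 2 → {Holt, Corve, Dane}; color 3 → {Jura}. No two conflicting regions share a color.

3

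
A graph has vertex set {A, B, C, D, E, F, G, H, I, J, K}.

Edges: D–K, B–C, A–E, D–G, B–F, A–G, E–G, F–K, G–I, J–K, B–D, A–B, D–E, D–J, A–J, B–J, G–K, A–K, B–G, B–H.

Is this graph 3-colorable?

The chromatic number is 3. D, J, K are pairwise adjacent, so at least 3 colors are needed.
3 colors suffice: color 1 → {B, E, I, K}; color 2 → {C, F, G, H, J}; color 3 → {A, D}.
That is already a proper 3-coloring.

Yes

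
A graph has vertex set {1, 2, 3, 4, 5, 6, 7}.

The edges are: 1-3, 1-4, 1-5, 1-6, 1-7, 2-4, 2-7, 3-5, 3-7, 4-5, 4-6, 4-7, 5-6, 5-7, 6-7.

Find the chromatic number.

1, 4, 5, 6, 7 are pairwise adjacent (a clique of size 5), so at least 5 colors are needed.
A valid assignment using 5 colors: 1=d, 2=c, 3=b, 4=b, 5=c, 6=e, 7=a. Each edge has distinct colors on its endpoints.

5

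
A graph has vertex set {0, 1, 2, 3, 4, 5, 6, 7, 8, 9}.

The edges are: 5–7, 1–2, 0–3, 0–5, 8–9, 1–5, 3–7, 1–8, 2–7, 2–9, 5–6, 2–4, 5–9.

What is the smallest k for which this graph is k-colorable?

0 and 3 are adjacent, so at least 2 colors are needed.
2 colors suffice: color red → {2, 3, 5, 8}; color blue → {0, 1, 4, 6, 7, 9}. No two adjacent vertices share a color.

2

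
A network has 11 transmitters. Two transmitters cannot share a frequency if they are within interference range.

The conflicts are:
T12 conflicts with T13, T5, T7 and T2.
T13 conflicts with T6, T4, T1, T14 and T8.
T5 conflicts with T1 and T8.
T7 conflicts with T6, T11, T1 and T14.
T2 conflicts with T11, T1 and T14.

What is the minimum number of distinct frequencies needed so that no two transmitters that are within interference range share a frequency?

T5 and T8 conflict, so at least 2 frequencies are needed.
2 frequencies suffice: frequency 1 → {T13, T5, T7, T2}; frequency 2 → {T12, T6, T11, T4, T1, T14, T8}. No two conflicting transmitters share a frequency.

2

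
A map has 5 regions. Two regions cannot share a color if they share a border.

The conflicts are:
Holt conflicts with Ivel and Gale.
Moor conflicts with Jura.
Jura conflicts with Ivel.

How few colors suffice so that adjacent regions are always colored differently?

Holt and Ivel conflict, so at least 2 colors are needed.
2 colors suffice: color 1 → {Holt, Jura}; color 2 → {Moor, Ivel, Gale}. Each listed conflict is separated.

2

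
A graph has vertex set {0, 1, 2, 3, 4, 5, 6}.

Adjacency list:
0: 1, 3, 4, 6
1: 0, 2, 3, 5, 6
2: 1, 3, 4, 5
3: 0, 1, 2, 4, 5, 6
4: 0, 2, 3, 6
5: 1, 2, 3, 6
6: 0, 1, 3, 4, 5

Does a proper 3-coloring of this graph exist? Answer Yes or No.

1, 2, 3, 5 form a clique, so at least 4 colors are needed.
So 3 colors are not enough.

No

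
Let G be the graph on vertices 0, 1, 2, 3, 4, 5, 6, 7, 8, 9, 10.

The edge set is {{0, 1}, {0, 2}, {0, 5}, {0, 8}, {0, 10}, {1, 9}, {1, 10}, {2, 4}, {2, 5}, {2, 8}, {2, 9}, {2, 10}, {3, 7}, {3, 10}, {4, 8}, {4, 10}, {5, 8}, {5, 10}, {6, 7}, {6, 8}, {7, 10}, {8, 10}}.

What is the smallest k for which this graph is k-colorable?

5

0, 2, 5, 8, 10 form a clique, so at least 5 colors are needed.
One proper 5-coloring: 0=yellow, 1=blue, 2=green, 3=green, 4=yellow, 5=purple, 6=red, 7=blue, 8=blue, 9=red, 10=red. Each edge has distinct colors on its endpoints.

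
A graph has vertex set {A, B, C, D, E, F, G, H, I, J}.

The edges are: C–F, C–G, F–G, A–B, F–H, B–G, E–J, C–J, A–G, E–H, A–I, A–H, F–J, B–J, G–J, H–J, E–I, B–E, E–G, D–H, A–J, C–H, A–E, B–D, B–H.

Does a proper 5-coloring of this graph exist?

Yes

The chromatic number is 5. A, B, E, G, J are pairwise adjacent (a clique of size 5), so at least 5 colors are needed.
5 colors suffice: color red → {G, H, I}; color blue → {D, J}; color green → {E, F}; color yellow → {A, C}; color purple → {B}.
That is already a proper 5-coloring.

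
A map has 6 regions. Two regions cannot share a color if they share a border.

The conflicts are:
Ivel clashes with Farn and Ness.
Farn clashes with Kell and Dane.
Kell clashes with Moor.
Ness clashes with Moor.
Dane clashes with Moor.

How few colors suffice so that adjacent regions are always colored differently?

3

The cycle Ivel-Farn-Kell-Moor-Ness-Ivel has odd length 5, so it cannot be 2-colored; at least 3 colors are needed.
A valid assignment using 3 colors: Ivel=3, Farn=1, Kell=2, Ness=2, Dane=2, Moor=1. Every pair that conflicts lands in different colors.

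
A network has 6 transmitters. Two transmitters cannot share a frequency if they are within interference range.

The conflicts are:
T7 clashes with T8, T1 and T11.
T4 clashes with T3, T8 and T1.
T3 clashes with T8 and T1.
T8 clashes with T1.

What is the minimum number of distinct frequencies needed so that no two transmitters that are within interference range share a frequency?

T4, T3, T8, T1 all conflict with each other, so at least 4 frequencies are needed.
A valid assignment using 4 frequencies: T7=3, T4=3, T3=4, T8=1, T1=2, T11=1. No two conflicting transmitters share a frequency.

4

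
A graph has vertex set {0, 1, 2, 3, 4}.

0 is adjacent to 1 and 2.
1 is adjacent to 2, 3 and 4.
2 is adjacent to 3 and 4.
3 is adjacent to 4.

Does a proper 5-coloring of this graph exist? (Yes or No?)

The chromatic number is 4. 1, 2, 3, 4 are mutually adjacent (a clique of size 4), so at least 4 colors are needed.
4 colors suffice: 0=green, 1=blue, 2=red, 3=yellow, 4=green.
Since 5 ≥ 4, a proper 5-coloring certainly exists.

Yes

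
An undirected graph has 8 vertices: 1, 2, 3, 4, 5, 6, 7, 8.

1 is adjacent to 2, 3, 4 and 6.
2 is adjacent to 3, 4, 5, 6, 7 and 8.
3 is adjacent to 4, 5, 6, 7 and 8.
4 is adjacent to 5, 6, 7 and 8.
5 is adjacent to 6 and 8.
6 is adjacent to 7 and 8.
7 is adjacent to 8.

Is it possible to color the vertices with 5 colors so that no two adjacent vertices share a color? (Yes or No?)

2, 3, 4, 5, 6, 8 are pairwise adjacent (a clique of size 6), so at least 6 colors are needed.
So 5 colors are not enough.

No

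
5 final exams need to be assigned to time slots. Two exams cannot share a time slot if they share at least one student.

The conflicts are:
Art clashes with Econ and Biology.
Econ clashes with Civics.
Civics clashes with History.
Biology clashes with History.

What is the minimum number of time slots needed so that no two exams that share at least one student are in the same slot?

The cycle History-Civics-Econ-Art-Biology-History has odd length 5, so it cannot be 2-colored; at least 3 time slots are needed.
3 time slots suffice: time slot 1 → {Econ, Biology}; time slot 2 → {Art, History}; time slot 3 → {Civics}. No two conflicting exams share a time slot.

3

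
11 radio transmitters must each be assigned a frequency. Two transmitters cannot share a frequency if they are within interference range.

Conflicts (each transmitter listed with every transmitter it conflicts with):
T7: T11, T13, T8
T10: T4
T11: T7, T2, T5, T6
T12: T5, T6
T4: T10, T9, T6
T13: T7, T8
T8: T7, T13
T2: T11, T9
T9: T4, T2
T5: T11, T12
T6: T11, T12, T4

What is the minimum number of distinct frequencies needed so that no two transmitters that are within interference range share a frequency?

3

T7, T13, T8 pairwise conflict, so at least 3 frequencies are needed.
3 frequencies suffice: frequency 1 → {T11, T12, T4, T8}; frequency 2 → {T7, T10, T9, T5, T6}; frequency 3 → {T13, T2}. Every pair that conflicts lands in different frequencies.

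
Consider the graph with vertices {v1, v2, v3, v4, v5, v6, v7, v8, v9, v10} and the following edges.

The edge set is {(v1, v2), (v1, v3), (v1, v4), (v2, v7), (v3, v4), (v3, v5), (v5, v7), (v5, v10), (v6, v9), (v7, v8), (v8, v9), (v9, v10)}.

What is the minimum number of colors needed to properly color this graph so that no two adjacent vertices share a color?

v1, v3, v4 form a triangle, so at least 3 colors are needed.
3 colors suffice: color 1 → {v3, v7, v9}; color 2 → {v1, v5, v6, v8}; color 3 → {v2, v4, v10}. No two adjacent vertices share a color.

3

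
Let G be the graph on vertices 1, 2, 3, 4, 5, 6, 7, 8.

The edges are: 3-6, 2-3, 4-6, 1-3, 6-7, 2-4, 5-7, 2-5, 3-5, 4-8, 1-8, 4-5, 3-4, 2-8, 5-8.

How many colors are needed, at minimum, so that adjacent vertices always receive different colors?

2, 4, 5, 8 form a clique, so at least 4 colors are needed.
One proper 4-coloring: 1=red, 2=yellow, 3=green, 4=red, 5=blue, 6=blue, 7=red, 8=green. Each edge has distinct colors on its endpoints.

4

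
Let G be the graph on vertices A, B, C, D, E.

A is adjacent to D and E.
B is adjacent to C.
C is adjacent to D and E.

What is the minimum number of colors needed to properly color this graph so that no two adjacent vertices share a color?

A and D are adjacent, so at least 2 colors are needed.
2 colors suffice: A=red, B=blue, C=red, D=blue, E=blue. Each edge has distinct colors on its endpoints.

2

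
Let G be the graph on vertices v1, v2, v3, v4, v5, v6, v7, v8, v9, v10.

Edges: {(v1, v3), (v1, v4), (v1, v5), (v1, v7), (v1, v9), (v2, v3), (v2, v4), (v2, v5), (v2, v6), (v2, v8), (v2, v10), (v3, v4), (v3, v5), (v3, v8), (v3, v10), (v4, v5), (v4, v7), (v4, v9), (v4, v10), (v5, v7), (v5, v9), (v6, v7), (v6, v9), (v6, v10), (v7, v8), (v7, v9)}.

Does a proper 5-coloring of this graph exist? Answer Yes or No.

The chromatic number is 5. v1, v4, v5, v7, v9 are mutually adjacent (a clique of size 5), so at least 5 colors are needed.
5 colors suffice: color R → {v4, v6, v8}; color B → {v3, v7}; color G → {v2, v9}; color Y → {v5, v10}; color P → {v1}.
That is already a proper 5-coloring.

Yes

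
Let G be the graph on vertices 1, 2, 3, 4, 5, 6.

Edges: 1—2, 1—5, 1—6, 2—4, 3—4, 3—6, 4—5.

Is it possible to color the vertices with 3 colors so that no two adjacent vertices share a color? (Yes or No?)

The chromatic number is 3. The cycle 6-3-4-5-1-6 has odd length 5, so it cannot be 2-colored; at least 3 colors are needed.
One proper 3-coloring: 1=a, 2=b, 3=b, 4=a, 5=b, 6=c.
That is already a proper 3-coloring.

Yes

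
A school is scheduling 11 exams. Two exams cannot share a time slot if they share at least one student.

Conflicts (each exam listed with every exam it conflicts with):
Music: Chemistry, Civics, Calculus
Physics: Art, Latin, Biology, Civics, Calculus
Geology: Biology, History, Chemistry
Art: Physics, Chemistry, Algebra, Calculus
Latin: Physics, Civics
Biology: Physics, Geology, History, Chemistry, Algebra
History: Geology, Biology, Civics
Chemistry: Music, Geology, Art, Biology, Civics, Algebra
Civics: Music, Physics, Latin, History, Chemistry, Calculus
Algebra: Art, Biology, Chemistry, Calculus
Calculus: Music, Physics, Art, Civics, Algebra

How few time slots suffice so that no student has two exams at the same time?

Physics, Latin, Civics all conflict with each other, so at least 3 time slots are needed.
A valid assignment using 3 time slots: Music=3, Physics=3, Geology=3, Art=1, Latin=2, Biology=1, History=2, Chemistry=2, Civics=1, Algebra=3, Calculus=2. No two conflicting exams share a time slot.

3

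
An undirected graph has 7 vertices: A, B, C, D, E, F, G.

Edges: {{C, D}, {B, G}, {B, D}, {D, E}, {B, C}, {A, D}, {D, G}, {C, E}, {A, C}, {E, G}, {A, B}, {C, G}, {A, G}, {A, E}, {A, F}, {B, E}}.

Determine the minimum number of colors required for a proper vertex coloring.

A, B, C, D, E, G are pairwise adjacent (a clique of size 6), so at least 6 colors are needed.
A valid assignment using 6 colors: A=1, B=4, C=2, D=5, E=3, F=2, G=6. Each edge has distinct colors on its endpoints.

6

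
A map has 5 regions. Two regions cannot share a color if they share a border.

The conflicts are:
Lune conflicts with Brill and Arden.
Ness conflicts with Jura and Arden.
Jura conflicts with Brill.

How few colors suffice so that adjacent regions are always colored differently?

3

The cycle Lune-Arden-Ness-Jura-Brill-Lune has odd length 5, so it cannot be 2-colored; at least 3 colors are needed.
One proper 3-coloring: Lune=1, Ness=1, Jura=3, Brill=2, Arden=2. Each listed conflict is separated.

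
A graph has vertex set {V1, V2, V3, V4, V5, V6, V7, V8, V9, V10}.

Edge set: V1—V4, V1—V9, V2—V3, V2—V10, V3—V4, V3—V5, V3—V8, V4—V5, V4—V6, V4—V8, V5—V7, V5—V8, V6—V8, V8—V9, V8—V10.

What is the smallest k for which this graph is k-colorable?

4

V3, V4, V5, V8 form a clique, so at least 4 colors are needed.
4 colors suffice: V1=red, V2=red, V3=yellow, V4=blue, V5=green, V6=green, V7=red, V8=red, V9=blue, V10=blue. Each edge has distinct colors on its endpoints.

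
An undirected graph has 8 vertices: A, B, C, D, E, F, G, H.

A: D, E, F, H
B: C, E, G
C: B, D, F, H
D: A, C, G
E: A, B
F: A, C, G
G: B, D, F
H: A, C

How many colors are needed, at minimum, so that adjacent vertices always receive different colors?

The cycle A-D-G-B-E-A has odd length 5, so it cannot be 2-colored; at least 3 colors are needed.
A valid assignment using 3 colors: A=1, B=2, C=1, D=2, E=3, F=2, G=1, H=2. Each edge has distinct colors on its endpoints.

3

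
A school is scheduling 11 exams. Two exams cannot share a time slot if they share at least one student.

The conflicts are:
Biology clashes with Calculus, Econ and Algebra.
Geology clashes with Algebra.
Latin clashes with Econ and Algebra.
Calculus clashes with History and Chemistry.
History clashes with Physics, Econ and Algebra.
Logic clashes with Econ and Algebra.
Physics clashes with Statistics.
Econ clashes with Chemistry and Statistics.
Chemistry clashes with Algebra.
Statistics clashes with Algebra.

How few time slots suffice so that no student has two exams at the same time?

2

Econ and Statistics conflict, so at least 2 time slots are needed.
A valid assignment using 2 time slots: Biology=2, Geology=2, Latin=2, Calculus=1, History=2, Logic=2, Physics=1, Econ=1, Chemistry=2, Statistics=2, Algebra=1. Each listed conflict is separated.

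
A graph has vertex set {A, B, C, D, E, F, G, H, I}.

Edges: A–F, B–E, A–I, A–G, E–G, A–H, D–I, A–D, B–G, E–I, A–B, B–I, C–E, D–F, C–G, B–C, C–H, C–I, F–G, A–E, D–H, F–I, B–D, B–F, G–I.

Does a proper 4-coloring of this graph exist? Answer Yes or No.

B, C, E, G, I form a clique, so at least 5 colors are needed.
So 4 colors are not enough.

No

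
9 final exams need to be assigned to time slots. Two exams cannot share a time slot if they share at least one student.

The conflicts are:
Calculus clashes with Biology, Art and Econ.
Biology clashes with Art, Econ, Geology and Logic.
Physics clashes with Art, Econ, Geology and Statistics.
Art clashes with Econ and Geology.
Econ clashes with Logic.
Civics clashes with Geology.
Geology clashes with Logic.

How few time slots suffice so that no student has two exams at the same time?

Calculus, Biology, Art, Econ are mutually in conflict, so at least 4 time slots are needed.
4 time slots suffice: time slot 1 → {Art, Civics, Statistics, Logic}; time slot 2 → {Econ, Geology}; time slot 3 → {Biology, Physics}; time slot 4 → {Calculus}. Every pair that conflicts lands in different time slots.

4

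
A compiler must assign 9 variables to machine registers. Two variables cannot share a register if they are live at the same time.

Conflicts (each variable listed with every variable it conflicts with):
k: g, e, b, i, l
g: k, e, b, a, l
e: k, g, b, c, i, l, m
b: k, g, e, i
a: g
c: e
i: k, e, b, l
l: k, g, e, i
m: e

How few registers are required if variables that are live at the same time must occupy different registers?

k, g, e, b pairwise conflict, so at least 4 registers are needed.
A valid assignment using 4 registers: k=2, g=3, e=1, b=4, a=1, c=2, i=3, l=4, m=2. No two conflicting variables share a register.

4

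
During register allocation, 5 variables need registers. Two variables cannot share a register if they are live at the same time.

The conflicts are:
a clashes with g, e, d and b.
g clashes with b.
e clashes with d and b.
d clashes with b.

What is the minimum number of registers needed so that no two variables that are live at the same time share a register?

a, e, d, b are mutually in conflict, so at least 4 registers are needed.
4 registers suffice: register 1 → {b}; register 2 → {a}; register 3 → {g, d}; register 4 → {e}. Each listed conflict is separated.

4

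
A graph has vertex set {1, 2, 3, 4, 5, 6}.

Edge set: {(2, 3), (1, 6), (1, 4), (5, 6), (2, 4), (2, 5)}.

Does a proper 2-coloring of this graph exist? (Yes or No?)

The cycle 1-4-2-5-6-1 has odd length 5, so it cannot be 2-colored; at least 3 colors are needed.
So 2 colors are not enough.

No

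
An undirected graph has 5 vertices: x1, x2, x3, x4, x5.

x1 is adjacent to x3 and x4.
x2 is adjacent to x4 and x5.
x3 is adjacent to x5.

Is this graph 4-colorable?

Yes

The chromatic number is 3. The cycle x3-x5-x2-x4-x1-x3 has odd length 5, so it cannot be 2-colored; at least 3 colors are needed.
3 colors suffice: color R → {x1, x2}; color B → {x3, x4}; color G → {x5}.
Since 4 ≥ 3, a proper 4-coloring certainly exists.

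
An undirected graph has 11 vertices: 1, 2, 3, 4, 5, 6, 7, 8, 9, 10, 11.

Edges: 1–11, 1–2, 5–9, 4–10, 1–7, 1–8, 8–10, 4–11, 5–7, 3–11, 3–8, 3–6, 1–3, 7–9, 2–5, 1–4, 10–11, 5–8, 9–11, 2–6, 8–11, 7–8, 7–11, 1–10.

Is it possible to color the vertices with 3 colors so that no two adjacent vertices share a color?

1, 3, 8, 11 form a clique, so at least 4 colors are needed.
So 3 colors are not enough.

No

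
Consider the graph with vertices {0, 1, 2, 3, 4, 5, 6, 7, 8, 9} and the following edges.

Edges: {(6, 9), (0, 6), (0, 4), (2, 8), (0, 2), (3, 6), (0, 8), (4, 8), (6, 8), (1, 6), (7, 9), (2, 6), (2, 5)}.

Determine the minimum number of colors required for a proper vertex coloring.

0, 2, 6, 8 are mutually adjacent (a clique of size 4), so at least 4 colors are needed.
One proper 4-coloring: 0=d, 1=b, 2=b, 3=b, 4=a, 5=a, 6=a, 7=a, 8=c, 9=b. No two adjacent vertices share a color.

4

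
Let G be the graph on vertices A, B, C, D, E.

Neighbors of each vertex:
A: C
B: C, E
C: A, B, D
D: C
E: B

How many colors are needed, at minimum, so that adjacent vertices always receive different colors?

B and C are adjacent, so at least 2 colors are needed.
2 colors suffice: A=2, B=2, C=1, D=2, E=1. No two adjacent vertices share a color.

2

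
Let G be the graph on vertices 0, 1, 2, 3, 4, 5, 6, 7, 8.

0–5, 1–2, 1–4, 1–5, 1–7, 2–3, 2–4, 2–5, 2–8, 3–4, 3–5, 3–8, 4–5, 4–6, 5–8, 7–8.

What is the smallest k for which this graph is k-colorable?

4

2, 3, 4, 5 form a clique, so at least 4 colors are needed.
4 colors suffice: color a → {5, 6, 7}; color b → {0, 2}; color c → {4, 8}; color d → {1, 3}. No two adjacent vertices share a color.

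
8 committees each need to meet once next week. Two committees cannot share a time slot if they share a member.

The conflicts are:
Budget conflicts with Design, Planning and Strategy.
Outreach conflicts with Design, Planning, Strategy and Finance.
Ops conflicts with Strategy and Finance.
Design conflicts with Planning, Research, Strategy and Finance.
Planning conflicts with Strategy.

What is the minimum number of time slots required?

4

Budget, Design, Planning, Strategy are mutually in conflict, so at least 4 time slots are needed.
4 time slots suffice: time slot 1 → {Ops, Design}; time slot 2 → {Research, Strategy, Finance}; time slot 3 → {Planning}; time slot 4 → {Budget, Outreach}. Every pair that conflicts lands in different time slots.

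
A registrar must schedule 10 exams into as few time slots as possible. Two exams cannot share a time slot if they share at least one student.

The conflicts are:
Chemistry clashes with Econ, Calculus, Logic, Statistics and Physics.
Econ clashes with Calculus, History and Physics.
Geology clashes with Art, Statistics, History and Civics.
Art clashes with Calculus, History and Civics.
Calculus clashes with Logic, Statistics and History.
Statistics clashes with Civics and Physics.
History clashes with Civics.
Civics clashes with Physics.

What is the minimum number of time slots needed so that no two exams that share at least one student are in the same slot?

Geology, Art, History, Civics pairwise conflict, so at least 4 time slots are needed.
4 time slots suffice: time slot 1 → {Calculus, Civics}; time slot 2 → {Chemistry, History}; time slot 3 → {Econ, Art, Logic, Statistics}; time slot 4 → {Geology, Physics}. No two conflicting exams share a time slot.

4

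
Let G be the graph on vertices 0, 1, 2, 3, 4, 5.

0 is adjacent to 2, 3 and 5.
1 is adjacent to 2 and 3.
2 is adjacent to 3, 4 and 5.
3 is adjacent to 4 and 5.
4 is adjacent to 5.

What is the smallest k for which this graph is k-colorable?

2, 3, 4, 5 are mutually adjacent (a clique of size 4), so at least 4 colors are needed.
4 colors suffice: color a → {2}; color b → {3}; color c → {1, 5}; color d → {0, 4}. Every edge joins two different colors.

4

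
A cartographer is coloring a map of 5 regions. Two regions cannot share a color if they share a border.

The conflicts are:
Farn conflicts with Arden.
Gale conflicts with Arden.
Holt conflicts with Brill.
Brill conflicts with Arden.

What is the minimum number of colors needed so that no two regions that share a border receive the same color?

2

Farn and Arden conflict, so at least 2 colors are needed.
A valid assignment using 2 colors: Farn=2, Gale=2, Holt=1, Brill=2, Arden=1. Each listed conflict is separated.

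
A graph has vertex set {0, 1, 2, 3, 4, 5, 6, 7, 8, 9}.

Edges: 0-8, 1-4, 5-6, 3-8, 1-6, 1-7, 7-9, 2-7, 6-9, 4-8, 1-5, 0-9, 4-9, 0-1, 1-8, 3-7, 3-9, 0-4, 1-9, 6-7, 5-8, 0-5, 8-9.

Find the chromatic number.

5

0, 1, 4, 8, 9 are pairwise adjacent (a clique of size 5), so at least 5 colors are needed.
A valid assignment using 5 colors: 0=yellow, 1=blue, 2=red, 3=blue, 4=purple, 5=red, 6=yellow, 7=green, 8=green, 9=red. Every edge joins two different colors.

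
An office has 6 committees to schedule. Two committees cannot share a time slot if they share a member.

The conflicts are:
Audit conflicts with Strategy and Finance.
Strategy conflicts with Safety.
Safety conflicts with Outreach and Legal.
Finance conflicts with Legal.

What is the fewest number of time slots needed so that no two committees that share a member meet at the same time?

The cycle Finance-Legal-Safety-Strategy-Audit-Finance has odd length 5, so it cannot be 2-colored; at least 3 time slots are needed.
3 time slots suffice: time slot 1 → {Safety, Finance}; time slot 2 → {Audit, Outreach, Legal}; time slot 3 → {Strategy}. Each listed conflict is separated.

3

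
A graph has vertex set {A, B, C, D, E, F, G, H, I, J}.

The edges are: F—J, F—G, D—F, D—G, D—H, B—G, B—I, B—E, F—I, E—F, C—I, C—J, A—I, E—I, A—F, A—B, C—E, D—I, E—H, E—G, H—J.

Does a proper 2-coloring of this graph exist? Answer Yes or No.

No

A, B, I are mutually adjacent, so at least 3 colors are needed.
So 2 colors are not enough.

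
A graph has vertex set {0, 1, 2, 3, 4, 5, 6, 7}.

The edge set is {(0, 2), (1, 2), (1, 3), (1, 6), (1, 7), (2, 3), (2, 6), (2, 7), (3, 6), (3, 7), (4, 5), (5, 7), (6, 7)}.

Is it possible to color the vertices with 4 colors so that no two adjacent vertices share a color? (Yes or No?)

1, 2, 3, 6, 7 are pairwise adjacent (a clique of size 5), so at least 5 colors are needed.
So 4 colors are not enough.

No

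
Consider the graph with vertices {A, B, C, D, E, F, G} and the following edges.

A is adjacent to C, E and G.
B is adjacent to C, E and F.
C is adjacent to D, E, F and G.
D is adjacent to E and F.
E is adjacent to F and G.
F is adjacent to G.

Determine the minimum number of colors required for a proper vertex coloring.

4

B, C, E, F are pairwise adjacent (a clique of size 4), so at least 4 colors are needed.
4 colors suffice: A=green, B=yellow, C=blue, D=yellow, E=red, F=green, G=yellow. Every edge joins two different colors.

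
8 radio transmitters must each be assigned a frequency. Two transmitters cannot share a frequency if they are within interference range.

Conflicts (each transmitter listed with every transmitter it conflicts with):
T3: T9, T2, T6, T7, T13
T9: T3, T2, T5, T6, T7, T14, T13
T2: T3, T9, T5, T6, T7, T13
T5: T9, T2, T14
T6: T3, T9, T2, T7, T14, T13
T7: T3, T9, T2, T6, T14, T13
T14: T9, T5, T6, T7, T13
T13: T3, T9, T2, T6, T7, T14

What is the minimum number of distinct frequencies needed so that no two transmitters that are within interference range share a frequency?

T3, T9, T2, T6, T7, T13 all conflict with each other, so at least 6 frequencies are needed.
Using 6 frequencies: T3=6, T9=1, T2=4, T5=2, T6=3, T7=2, T14=4, T13=5. Each listed conflict is separated.

6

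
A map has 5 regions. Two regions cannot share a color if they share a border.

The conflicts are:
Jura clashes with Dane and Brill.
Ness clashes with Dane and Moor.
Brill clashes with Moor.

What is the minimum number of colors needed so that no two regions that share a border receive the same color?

3

The cycle Jura-Brill-Moor-Ness-Dane-Jura has odd length 5, so it cannot be 2-colored; at least 3 colors are needed.
3 colors suffice: color 1 → {Dane, Moor}; color 2 → {Jura, Ness}; color 3 → {Brill}. Every pair that conflicts lands in different colors.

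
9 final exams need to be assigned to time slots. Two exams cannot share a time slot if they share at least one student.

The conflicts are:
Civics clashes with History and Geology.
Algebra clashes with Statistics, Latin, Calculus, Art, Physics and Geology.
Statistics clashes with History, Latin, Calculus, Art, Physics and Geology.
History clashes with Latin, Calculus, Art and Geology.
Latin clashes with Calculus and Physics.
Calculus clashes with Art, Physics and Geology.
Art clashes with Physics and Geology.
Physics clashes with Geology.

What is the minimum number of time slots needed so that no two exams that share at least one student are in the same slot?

6

Algebra, Statistics, Calculus, Art, Physics, Geology pairwise conflict, so at least 6 time slots are needed.
A valid assignment using 6 time slots: Civics=1, Algebra=5, Statistics=2, History=4, Latin=3, Calculus=1, Art=6, Physics=4, Geology=3. Every pair that conflicts lands in different time slots.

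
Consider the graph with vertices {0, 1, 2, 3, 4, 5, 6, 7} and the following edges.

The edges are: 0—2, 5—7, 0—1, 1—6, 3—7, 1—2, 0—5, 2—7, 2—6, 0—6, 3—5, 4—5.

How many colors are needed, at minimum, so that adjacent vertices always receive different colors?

0, 1, 2, 6 form a clique, so at least 4 colors are needed.
A valid assignment using 4 colors: 0=a, 1=c, 2=b, 3=c, 4=a, 5=b, 6=d, 7=a. Each edge has distinct colors on its endpoints.

4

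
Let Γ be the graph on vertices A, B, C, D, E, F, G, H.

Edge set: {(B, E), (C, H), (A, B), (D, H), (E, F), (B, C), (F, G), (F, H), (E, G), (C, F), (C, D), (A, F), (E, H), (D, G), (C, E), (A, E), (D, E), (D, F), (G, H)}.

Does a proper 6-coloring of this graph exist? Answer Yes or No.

Yes

The chromatic number is 5. D, E, F, G, H form a clique, so at least 5 colors are needed.
5 colors suffice: color 1 → {E}; color 2 → {B, F}; color 3 → {A, D}; color 4 → {H}; color 5 → {C, G}.
Since 6 ≥ 5, a proper 6-coloring certainly exists.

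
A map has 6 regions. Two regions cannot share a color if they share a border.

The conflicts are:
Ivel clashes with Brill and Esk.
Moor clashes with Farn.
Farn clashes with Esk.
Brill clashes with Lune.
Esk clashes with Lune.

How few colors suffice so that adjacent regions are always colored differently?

Farn and Esk conflict, so at least 2 colors are needed.
One proper 2-coloring: Ivel=2, Moor=1, Farn=2, Brill=1, Esk=1, Lune=2. Each listed conflict is separated.

2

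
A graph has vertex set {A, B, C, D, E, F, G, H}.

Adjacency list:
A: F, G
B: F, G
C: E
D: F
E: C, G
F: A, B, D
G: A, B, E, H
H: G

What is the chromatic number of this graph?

2

D and F are adjacent, so at least 2 colors are needed.
2 colors suffice: color 1 → {C, F, G}; color 2 → {A, B, D, E, H}. Every edge joins two different colors.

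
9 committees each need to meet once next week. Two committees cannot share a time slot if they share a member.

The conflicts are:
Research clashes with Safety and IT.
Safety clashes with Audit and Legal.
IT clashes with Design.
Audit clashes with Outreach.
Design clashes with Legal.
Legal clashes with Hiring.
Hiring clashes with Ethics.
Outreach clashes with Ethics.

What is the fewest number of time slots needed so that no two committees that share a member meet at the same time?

3

The cycle Safety-Research-IT-Design-Legal-Safety has odd length 5, so it cannot be 2-colored; at least 3 time slots are needed.
3 time slots suffice: time slot 1 → {IT, Legal, Outreach}; time slot 2 → {Safety, Design, Hiring}; time slot 3 → {Research, Audit, Ethics}. Every pair that conflicts lands in different time slots.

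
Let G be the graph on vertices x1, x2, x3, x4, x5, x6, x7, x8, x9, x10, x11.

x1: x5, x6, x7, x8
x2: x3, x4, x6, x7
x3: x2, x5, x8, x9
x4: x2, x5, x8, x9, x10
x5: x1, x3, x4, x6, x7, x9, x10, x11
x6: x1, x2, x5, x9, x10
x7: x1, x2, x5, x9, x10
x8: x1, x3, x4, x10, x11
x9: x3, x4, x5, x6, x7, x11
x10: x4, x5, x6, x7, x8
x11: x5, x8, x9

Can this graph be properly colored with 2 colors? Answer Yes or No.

x4, x8, x10 form a triangle, so at least 3 colors are needed.
So 2 colors are not enough.

No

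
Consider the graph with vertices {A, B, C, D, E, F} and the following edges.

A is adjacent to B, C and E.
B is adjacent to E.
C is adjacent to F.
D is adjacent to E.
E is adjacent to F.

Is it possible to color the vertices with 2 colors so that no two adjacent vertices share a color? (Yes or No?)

No

A, B, E are mutually adjacent, so at least 3 colors are needed.
So 2 colors are not enough.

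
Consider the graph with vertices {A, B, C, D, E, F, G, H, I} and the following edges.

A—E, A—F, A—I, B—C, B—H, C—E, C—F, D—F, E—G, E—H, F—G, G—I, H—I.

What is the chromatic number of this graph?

G and I are adjacent, so at least 2 colors are needed.
A valid assignment using 2 colors: A=2, B=1, C=2, D=2, E=1, F=1, G=2, H=2, I=1. Every edge joins two different colors.

2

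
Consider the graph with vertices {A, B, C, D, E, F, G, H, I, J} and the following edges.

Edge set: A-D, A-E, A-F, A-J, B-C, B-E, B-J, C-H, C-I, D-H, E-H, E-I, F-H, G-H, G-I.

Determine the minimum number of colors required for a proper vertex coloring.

A and D are adjacent, so at least 2 colors are needed.
2 colors suffice: color 1 → {A, B, H, I}; color 2 → {C, D, E, F, G, J}. Each edge has distinct colors on its endpoints.

2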